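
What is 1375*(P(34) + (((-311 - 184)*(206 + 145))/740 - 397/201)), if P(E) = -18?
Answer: -10420807375/29748 ≈ -3.5030e+5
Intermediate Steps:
1375*(P(34) + (((-311 - 184)*(206 + 145))/740 - 397/201)) = 1375*(-18 + (((-311 - 184)*(206 + 145))/740 - 397/201)) = 1375*(-18 + (-495*351*(1/740) - 397*1/201)) = 1375*(-18 + (-173745*1/740 - 397/201)) = 1375*(-18 + (-34749/148 - 397/201)) = 1375*(-18 - 7043305/29748) = 1375*(-7578769/29748) = -10420807375/29748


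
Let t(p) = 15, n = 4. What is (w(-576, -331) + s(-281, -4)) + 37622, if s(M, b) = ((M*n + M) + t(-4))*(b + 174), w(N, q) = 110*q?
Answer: -235088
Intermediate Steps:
s(M, b) = (15 + 5*M)*(174 + b) (s(M, b) = ((M*4 + M) + 15)*(b + 174) = ((4*M + M) + 15)*(174 + b) = (5*M + 15)*(174 + b) = (15 + 5*M)*(174 + b))
(w(-576, -331) + s(-281, -4)) + 37622 = (110*(-331) + (2610 + 15*(-4) + 870*(-281) + 5*(-281)*(-4))) + 37622 = (-36410 + (2610 - 60 - 244470 + 5620)) + 37622 = (-36410 - 236300) + 37622 = -272710 + 37622 = -235088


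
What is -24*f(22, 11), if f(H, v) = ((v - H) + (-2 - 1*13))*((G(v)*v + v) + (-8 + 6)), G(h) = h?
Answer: 81120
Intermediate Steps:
f(H, v) = (-15 + v - H)*(-2 + v + v²) (f(H, v) = ((v - H) + (-2 - 1*13))*((v*v + v) + (-8 + 6)) = ((v - H) + (-2 - 13))*((v² + v) - 2) = ((v - H) - 15)*((v + v²) - 2) = (-15 + v - H)*(-2 + v + v²))
-24*f(22, 11) = -24*(30 + 11³ - 17*11 - 14*11² + 2*22 - 1*22*11 - 1*22*11²) = -24*(30 + 1331 - 187 - 14*121 + 44 - 242 - 1*22*121) = -24*(30 + 1331 - 187 - 1694 + 44 - 242 - 2662) = -24*(-3380) = 81120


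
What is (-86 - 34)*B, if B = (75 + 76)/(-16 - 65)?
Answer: 6040/27 ≈ 223.70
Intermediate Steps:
B = -151/81 (B = 151/(-81) = 151*(-1/81) = -151/81 ≈ -1.8642)
(-86 - 34)*B = (-86 - 34)*(-151/81) = -120*(-151/81) = 6040/27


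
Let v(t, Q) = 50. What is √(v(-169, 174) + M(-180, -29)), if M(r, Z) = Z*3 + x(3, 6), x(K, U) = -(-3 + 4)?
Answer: I*√38 ≈ 6.1644*I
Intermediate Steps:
x(K, U) = -1 (x(K, U) = -1*1 = -1)
M(r, Z) = -1 + 3*Z (M(r, Z) = Z*3 - 1 = 3*Z - 1 = -1 + 3*Z)
√(v(-169, 174) + M(-180, -29)) = √(50 + (-1 + 3*(-29))) = √(50 + (-1 - 87)) = √(50 - 88) = √(-38) = I*√38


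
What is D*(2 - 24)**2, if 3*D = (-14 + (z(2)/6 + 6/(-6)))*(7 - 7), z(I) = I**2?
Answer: 0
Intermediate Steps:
D = 0 (D = ((-14 + (2**2/6 + 6/(-6)))*(7 - 7))/3 = ((-14 + (4*(1/6) + 6*(-1/6)))*0)/3 = ((-14 + (2/3 - 1))*0)/3 = ((-14 - 1/3)*0)/3 = (-43/3*0)/3 = (1/3)*0 = 0)
D*(2 - 24)**2 = 0*(2 - 24)**2 = 0*(-22)**2 = 0*484 = 0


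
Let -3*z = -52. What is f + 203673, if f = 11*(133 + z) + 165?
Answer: 616475/3 ≈ 2.0549e+5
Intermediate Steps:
z = 52/3 (z = -⅓*(-52) = 52/3 ≈ 17.333)
f = 5456/3 (f = 11*(133 + 52/3) + 165 = 11*(451/3) + 165 = 4961/3 + 165 = 5456/3 ≈ 1818.7)
f + 203673 = 5456/3 + 203673 = 616475/3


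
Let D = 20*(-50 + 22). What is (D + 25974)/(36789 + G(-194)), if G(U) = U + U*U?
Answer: 25414/74231 ≈ 0.34236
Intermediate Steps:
G(U) = U + U²
D = -560 (D = 20*(-28) = -560)
(D + 25974)/(36789 + G(-194)) = (-560 + 25974)/(36789 - 194*(1 - 194)) = 25414/(36789 - 194*(-193)) = 25414/(36789 + 37442) = 25414/74231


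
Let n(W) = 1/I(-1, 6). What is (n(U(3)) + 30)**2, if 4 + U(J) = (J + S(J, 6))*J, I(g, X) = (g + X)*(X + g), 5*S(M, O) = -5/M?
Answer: 564001/625 ≈ 902.40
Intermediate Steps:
S(M, O) = -1/M (S(M, O) = (-5/M)/5 = -1/M)
I(g, X) = (X + g)**2 (I(g, X) = (X + g)*(X + g) = (X + g)**2)
U(J) = -4 + J*(J - 1/J) (U(J) = -4 + (J - 1/J)*J = -4 + J*(J - 1/J))
n(W) = 1/25 (n(W) = 1/((6 - 1)**2) = 1/(5**2) = 1/25)
(n(U(3)) + 30)**2 = (1/25 + 30)**2 = (751/25)**2 = 564001/625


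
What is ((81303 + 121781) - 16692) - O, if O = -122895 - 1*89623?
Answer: 398910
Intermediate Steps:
O = -212518 (O = -122895 - 89623 = -212518)
((81303 + 121781) - 16692) - O = ((81303 + 121781) - 16692) - 1*(-212518) = (203084 - 16692) + 212518 = 186392 + 212518 = 398910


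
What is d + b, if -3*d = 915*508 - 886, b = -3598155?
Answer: -11258399/3 ≈ -3.7528e+6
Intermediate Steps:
d = -463934/3 (d = -(915*508 - 886)/3 = -(464820 - 886)/3 = -⅓*463934 = -463934/3 ≈ -1.5464e+5)
d + b = -463934/3 - 3598155 = -11258399/3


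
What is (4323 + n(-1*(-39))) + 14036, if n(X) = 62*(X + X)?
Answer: 23195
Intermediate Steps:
n(X) = 124*X (n(X) = 62*(2*X) = 124*X)
(4323 + n(-1*(-39))) + 14036 = (4323 + 124*(-1*(-39))) + 14036 = (4323 + 124*39) + 14036 = (4323 + 4836) + 14036 = 9159 + 14036 = 23195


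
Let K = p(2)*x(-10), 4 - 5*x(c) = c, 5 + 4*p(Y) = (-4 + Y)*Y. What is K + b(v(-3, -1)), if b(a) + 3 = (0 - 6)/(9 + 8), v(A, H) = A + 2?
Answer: -1641/170 ≈ -9.6529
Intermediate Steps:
p(Y) = -5/4 + Y*(-4 + Y)/4 (p(Y) = -5/4 + ((-4 + Y)*Y)/4 = -5/4 + (Y*(-4 + Y))/4 = -5/4 + Y*(-4 + Y)/4)
v(A, H) = 2 + A
x(c) = ⅘ - c/5
b(a) = -57/17 (b(a) = -3 + (0 - 6)/(9 + 8) = -3 - 6/17 = -57/17)
K = -63/10 (K = (-5/4 - 1*2 + (¼)*2²)*(⅘ - ⅕*(-10)) = (-5/4 - 2 + (¼)*4)*(⅘ + 2) = (-5/4 - 2 + 1)*(14/5) = -9/4*14/5 = -63/10 ≈ -6.3000)
K + b(v(-3, -1)) = -63/10 - 57/17 = -1641/170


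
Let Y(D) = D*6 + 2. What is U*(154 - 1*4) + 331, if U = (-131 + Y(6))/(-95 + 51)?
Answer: 14257/22 ≈ 648.04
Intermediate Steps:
Y(D) = 2 + 6*D (Y(D) = 6*D + 2 = 2 + 6*D)
U = 93/44 (U = (-131 + (2 + 6*6))/(-95 + 51) = (-131 + (2 + 36))/(-44) = (-131 + 38)*(-1/44) = -93*(-1/44) = 93/44 ≈ 2.1136)
U*(154 - 1*4) + 331 = 93*(154 - 1*4)/44 + 331 = 93*(154 - 4)/44 + 331 = (93/44)*150 + 331 = 6975/22 + 331 = 14257/22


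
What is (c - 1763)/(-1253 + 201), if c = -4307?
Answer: 3035/526 ≈ 5.7700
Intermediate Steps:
(c - 1763)/(-1253 + 201) = (-4307 - 1763)/(-1253 + 201) = -6070/(-1052) = -6070*(-1/1052) = 3035/526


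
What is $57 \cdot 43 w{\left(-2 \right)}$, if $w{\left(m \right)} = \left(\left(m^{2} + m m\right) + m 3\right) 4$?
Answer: $19608$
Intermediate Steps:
$w{\left(m \right)} = 8 m^{2} + 12 m$ ($w{\left(m \right)} = \left(\left(m^{2} + m^{2}\right) + 3 m\right) 4 = \left(2 m^{2} + 3 m\right) 4 = 8 m^{2} + 12 m$)
$57 \cdot 43 w{\left(-2 \right)} = 57 \cdot 43 \cdot 4 \left(-2\right) \left(3 + 2 \left(-2\right)\right) = 2451 \cdot 4 \left(-2\right) \left(3 - 4\right) = 2451 \cdot 4 \left(-2\right) \left(-1\right) = 2451 \cdot 8 = 19608$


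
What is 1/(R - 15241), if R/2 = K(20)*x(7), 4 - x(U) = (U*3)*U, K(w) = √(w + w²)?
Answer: -15241/197933761 + 572*√105/197933761 ≈ -4.7388e-5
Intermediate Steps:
x(U) = 4 - 3*U² (x(U) = 4 - U*3*U = 4 - 3*U*U = 4 - 3*U²)
R = -572*√105 (R = 2*(√(20*(1 + 20))*(4 - 3*7²)) = 2*(√(20*21)*(4 - 3*49)) = 2*(√420*(4 - 147)) = 2*((2*√105)*(-143)) = 2*(-286*√105) = -572*√105 ≈ -5861.3)
1/(R - 15241) = 1/(-572*√105 - 15241) = 1/(-15241 - 572*√105)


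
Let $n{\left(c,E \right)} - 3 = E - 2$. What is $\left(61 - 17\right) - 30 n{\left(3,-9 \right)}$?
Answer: $284$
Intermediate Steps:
$n{\left(c,E \right)} = 1 + E$ ($n{\left(c,E \right)} = 3 + \left(E - 2\right) = 3 + \left(-2 + E\right) = 1 + E$)
$\left(61 - 17\right) - 30 n{\left(3,-9 \right)} = \left(61 - 17\right) - 30 \left(1 - 9\right) = \left(61 - 17\right) - -240 = 44 + 240 = 284$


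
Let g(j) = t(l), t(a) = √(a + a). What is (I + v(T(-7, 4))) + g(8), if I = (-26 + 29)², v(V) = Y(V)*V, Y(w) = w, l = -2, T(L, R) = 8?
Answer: 73 + 2*I ≈ 73.0 + 2.0*I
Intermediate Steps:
t(a) = √2*√a (t(a) = √(2*a) = √2*√a)
g(j) = 2*I (g(j) = √2*√(-2) = √2*(I*√2) = 2*I)
v(V) = V² (v(V) = V*V = V²)
I = 9 (I = 3² = 9)
(I + v(T(-7, 4))) + g(8) = (9 + 8²) + 2*I = (9 + 64) + 2*I = 73 + 2*I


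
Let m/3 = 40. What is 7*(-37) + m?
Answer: -139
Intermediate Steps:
m = 120 (m = 3*40 = 120)
7*(-37) + m = 7*(-37) + 120 = -259 + 120 = -139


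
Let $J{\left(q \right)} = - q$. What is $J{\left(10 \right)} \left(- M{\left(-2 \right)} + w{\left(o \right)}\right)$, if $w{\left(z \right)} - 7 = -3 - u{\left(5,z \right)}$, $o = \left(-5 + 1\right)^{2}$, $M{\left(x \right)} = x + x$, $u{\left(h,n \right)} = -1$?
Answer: $-90$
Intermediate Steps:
$M{\left(x \right)} = 2 x$
$o = 16$ ($o = \left(-4\right)^{2} = 16$)
$w{\left(z \right)} = 5$ ($w{\left(z \right)} = 7 - 2 = 5$)
$J{\left(10 \right)} \left(- M{\left(-2 \right)} + w{\left(o \right)}\right) = \left(-1\right) 10 \left(- 2 \left(-2\right) + 5\right) = - 10 \left(\left(-1\right) \left(-4\right) + 5\right) = - 10 \left(4 + 5\right) = \left(-10\right) 9 = -90$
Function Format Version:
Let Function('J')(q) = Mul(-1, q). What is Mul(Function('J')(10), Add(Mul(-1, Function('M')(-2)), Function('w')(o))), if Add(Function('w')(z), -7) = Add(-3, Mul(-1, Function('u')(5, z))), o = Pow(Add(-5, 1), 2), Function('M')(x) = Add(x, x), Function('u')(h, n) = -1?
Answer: -90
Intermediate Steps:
Function('M')(x) = Mul(2, x)
o = 16 (o = Pow(-4, 2) = 16)
Function('w')(z) = 5 (Function('w')(z) = Add(7, Add(-3, Mul(-1, -1))) = Add(7, Add(-3, 1)) = Add(7, -2) = 5)
Mul(Function('J')(10), Add(Mul(-1, Function('M')(-2)), Function('w')(o))) = Mul(Mul(-1, 10), Add(Mul(-1, Mul(2, -2)), 5)) = Mul(-10, Add(Mul(-1, -4), 5)) = Mul(-10, Add(4, 5)) = Mul(-10, 9) = -90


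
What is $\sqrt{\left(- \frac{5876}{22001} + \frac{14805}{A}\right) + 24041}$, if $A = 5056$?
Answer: $\frac{\sqrt{94868823969805195}}{1986376} \approx 155.06$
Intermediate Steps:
$\sqrt{\left(- \frac{5876}{22001} + \frac{14805}{A}\right) + 24041} = \sqrt{\left(- \frac{5876}{22001} + \frac{14805}{5056}\right) + 24041} = \sqrt{\frac{296015749}{111237056} + 24041} = \sqrt{\frac{2674546079045}{111237056}} = \frac{\sqrt{94868823969805195}}{1986376}$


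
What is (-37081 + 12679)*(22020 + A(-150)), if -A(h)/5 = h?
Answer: -555633540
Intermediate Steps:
A(h) = -5*h
(-37081 + 12679)*(22020 + A(-150)) = (-37081 + 12679)*(22020 - 5*(-150)) = -24402*(22020 + 750) = -24402*22770 = -555633540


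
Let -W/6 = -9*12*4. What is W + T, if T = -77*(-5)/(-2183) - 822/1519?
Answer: 8592633143/3315977 ≈ 2591.3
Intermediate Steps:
T = -2379241/3315977 (T = 385*(-1/2183) - 822*1/1519 = -385/2183 - 822/1519 = -2379241/3315977 ≈ -0.71751)
W = 2592 (W = -6*(-9*12)*4 = -(-648)*4 = -6*(-432) = 2592)
W + T = 2592 - 2379241/3315977 = 8592633143/3315977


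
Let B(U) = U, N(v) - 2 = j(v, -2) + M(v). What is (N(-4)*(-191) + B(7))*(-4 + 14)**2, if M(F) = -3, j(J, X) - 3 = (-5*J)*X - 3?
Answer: 783800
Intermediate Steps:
j(J, X) = -5*J*X (j(J, X) = 3 + ((-5*J)*X - 3) = 3 + (-5*J*X - 3) = 3 + (-3 - 5*J*X) = -5*J*X)
N(v) = -1 + 10*v (N(v) = 2 + (-5*v*(-2) - 3) = 2 + (10*v - 3) = 2 + (-3 + 10*v) = -1 + 10*v)
(N(-4)*(-191) + B(7))*(-4 + 14)**2 = ((-1 + 10*(-4))*(-191) + 7)*(-4 + 14)**2 = ((-1 - 40)*(-191) + 7)*10**2 = (-41*(-191) + 7)*100 = (7831 + 7)*100 = 7838*100 = 783800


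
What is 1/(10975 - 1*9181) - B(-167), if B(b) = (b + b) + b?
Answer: 898795/1794 ≈ 501.00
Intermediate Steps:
B(b) = 3*b (B(b) = 2*b + b = 3*b)
1/(10975 - 1*9181) - B(-167) = 1/(10975 - 1*9181) - 3*(-167) = 1/(10975 - 9181) - 1*(-501) = 1/1794 + 501 = 898795/1794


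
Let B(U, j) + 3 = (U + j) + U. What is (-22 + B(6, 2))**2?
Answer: 121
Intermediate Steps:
B(U, j) = -3 + j + 2*U (B(U, j) = -3 + ((U + j) + U) = -3 + (j + 2*U) = -3 + j + 2*U)
(-22 + B(6, 2))**2 = (-22 + (-3 + 2 + 2*6))**2 = (-22 + (-3 + 2 + 12))**2 = (-22 + 11)**2 = (-11)**2 = 121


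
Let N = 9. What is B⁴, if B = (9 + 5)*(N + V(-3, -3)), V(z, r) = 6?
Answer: 1944810000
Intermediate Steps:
B = 210 (B = (9 + 5)*(9 + 6) = 14*15 = 210)
B⁴ = 210⁴ = 1944810000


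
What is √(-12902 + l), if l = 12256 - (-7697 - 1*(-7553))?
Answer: I*√502 ≈ 22.405*I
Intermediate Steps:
l = 12400 (l = 12256 - (-7697 + 7553) = 12256 - 1*(-144) = 12256 + 144 = 12400)
√(-12902 + l) = √(-12902 + 12400) = √(-502) = I*√502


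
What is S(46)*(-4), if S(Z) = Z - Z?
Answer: 0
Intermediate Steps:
S(Z) = 0
S(46)*(-4) = 0*(-4) = 0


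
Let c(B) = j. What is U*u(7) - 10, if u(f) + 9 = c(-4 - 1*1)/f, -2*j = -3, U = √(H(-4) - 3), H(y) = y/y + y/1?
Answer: -10 - 123*I*√6/14 ≈ -10.0 - 21.521*I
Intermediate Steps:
H(y) = 1 + y (H(y) = 1 + y*1 = 1 + y)
U = I*√6 (U = √((1 - 4) - 3) = √(-3 - 3) = √(-6) = I*√6 ≈ 2.4495*I)
j = 3/2 (j = -½*(-3) = 3/2 ≈ 1.5000)
c(B) = 3/2
u(f) = -9 + 3/(2*f)
U*u(7) - 10 = (I*√6)*(-9 + (3/2)/7) - 10 = (I*√6)*(-9 + (3/2)*(⅐)) - 10 = (I*√6)*(-9 + 3/14) - 10 = (I*√6)*(-123/14) - 10 = -123*I*√6/14 - 10 = -10 - 123*I*√6/14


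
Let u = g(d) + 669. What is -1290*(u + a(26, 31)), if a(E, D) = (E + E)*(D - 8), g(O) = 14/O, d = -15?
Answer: -2404646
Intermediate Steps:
a(E, D) = 2*E*(-8 + D) (a(E, D) = (2*E)*(-8 + D) = 2*E*(-8 + D))
u = 10021/15 (u = 14/(-15) + 669 = 14*(-1/15) + 669 = -14/15 + 669 = 10021/15 ≈ 668.07)
-1290*(u + a(26, 31)) = -1290*(10021/15 + 2*26*(-8 + 31)) = -1290*(10021/15 + 2*26*23) = -1290*(10021/15 + 1196) = -1290*27961/15 = -2404646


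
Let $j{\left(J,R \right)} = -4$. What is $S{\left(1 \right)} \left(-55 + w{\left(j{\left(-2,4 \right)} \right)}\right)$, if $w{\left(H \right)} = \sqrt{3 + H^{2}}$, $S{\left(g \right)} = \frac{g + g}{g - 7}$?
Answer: $\frac{55}{3} - \frac{\sqrt{19}}{3} \approx 16.88$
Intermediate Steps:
$S{\left(g \right)} = \frac{2 g}{-7 + g}$
$S{\left(1 \right)} \left(-55 + w{\left(j{\left(-2,4 \right)} \right)}\right) = 2 \cdot 1 \frac{1}{-7 + 1} \left(-55 + \sqrt{3 + \left(-4\right)^{2}}\right) = 2 \cdot 1 \frac{1}{-6} \left(-55 + \sqrt{3 + 16}\right) = 2 \cdot 1 \left(- \frac{1}{6}\right) \left(-55 + \sqrt{19}\right) = - \frac{-55 + \sqrt{19}}{3} = \frac{55}{3} - \frac{\sqrt{19}}{3}$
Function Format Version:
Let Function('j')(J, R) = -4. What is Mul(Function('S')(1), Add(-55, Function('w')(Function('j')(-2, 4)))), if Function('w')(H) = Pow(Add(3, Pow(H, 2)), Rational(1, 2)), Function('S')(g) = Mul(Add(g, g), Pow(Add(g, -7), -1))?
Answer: Add(Rational(55, 3), Mul(Rational(-1, 3), Pow(19, Rational(1, 2)))) ≈ 16.880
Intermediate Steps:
Function('S')(g) = Mul(2, g, Pow(Add(-7, g), -1)) (Function('S')(g) = Mul(Mul(2, g), Pow(Add(-7, g), -1)) = Mul(2, g, Pow(Add(-7, g), -1)))
Mul(Function('S')(1), Add(-55, Function('w')(Function('j')(-2, 4)))) = Mul(Mul(2, 1, Pow(Add(-7, 1), -1)), Add(-55, Pow(Add(3, Pow(-4, 2)), Rational(1, 2)))) = Mul(Mul(2, 1, Pow(-6, -1)), Add(-55, Pow(Add(3, 16), Rational(1, 2)))) = Mul(Mul(2, 1, Rational(-1, 6)), Add(-55, Pow(19, Rational(1, 2)))) = Mul(Rational(-1, 3), Add(-55, Pow(19, Rational(1, 2)))) = Add(Rational(55, 3), Mul(Rational(-1, 3), Pow(19, Rational(1, 2))))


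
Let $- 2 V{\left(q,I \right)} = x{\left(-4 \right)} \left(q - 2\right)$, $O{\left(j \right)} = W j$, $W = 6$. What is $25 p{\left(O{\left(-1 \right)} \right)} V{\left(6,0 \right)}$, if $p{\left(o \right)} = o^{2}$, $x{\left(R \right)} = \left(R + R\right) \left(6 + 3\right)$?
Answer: $129600$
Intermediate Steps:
$O{\left(j \right)} = 6 j$
$x{\left(R \right)} = 18 R$ ($x{\left(R \right)} = 2 R 9 = 18 R$)
$V{\left(q,I \right)} = -72 + 36 q$ ($V{\left(q,I \right)} = - \frac{18 \left(-4\right) \left(q - 2\right)}{2} = - \frac{\left(-72\right) \left(-2 + q\right)}{2} = - \frac{144 - 72 q}{2} = -72 + 36 q$)
$25 p{\left(O{\left(-1 \right)} \right)} V{\left(6,0 \right)} = 25 \left(6 \left(-1\right)\right)^{2} \left(-72 + 36 \cdot 6\right) = 25 \left(-6\right)^{2} \left(-72 + 216\right) = 25 \cdot 36 \cdot 144 = 900 \cdot 144 = 129600$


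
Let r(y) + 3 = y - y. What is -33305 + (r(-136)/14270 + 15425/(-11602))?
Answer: -1378553483564/41390135 ≈ -33306.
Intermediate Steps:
r(y) = -3 (r(y) = -3 + (y - y) = -3 + 0 = -3)
-33305 + (r(-136)/14270 + 15425/(-11602)) = -33305 + (-3/14270 + 15425/(-11602)) = -33305 + (-3*1/14270 + 15425*(-1/11602)) = -33305 + (-3/14270 - 15425/11602) = -33305 - 55037389/41390135 = -1378553483564/41390135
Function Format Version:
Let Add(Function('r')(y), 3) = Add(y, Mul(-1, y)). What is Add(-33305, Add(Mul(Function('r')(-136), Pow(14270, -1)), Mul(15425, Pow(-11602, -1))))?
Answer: Rational(-1378553483564, 41390135) ≈ -33306.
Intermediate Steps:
Function('r')(y) = -3 (Function('r')(y) = Add(-3, Add(y, Mul(-1, y))) = Add(-3, 0) = -3)
Add(-33305, Add(Mul(Function('r')(-136), Pow(14270, -1)), Mul(15425, Pow(-11602, -1)))) = Add(-33305, Add(Mul(-3, Pow(14270, -1)), Mul(15425, Pow(-11602, -1)))) = Add(-33305, Add(Mul(-3, Rational(1, 14270)), Mul(15425, Rational(-1, 11602)))) = Add(-33305, Add(Rational(-3, 14270), Rational(-15425, 11602))) = Add(-33305, Rational(-55037389, 41390135)) = Rational(-1378553483564, 41390135)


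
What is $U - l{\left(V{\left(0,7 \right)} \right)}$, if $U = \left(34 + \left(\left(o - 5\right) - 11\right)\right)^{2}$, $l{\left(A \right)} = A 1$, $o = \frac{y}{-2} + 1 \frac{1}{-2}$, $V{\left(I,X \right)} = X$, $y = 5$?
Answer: $218$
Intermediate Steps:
$o = -3$ ($o = \frac{5}{-2} + 1 \frac{1}{-2} = 5 \left(- \frac{1}{2}\right) + 1 \left(- \frac{1}{2}\right) = - \frac{5}{2} - \frac{1}{2} = -3$)
$l{\left(A \right)} = A$
$U = 225$ ($U = \left(34 - 19\right)^{2} = 15^{2} = 225$)
$U - l{\left(V{\left(0,7 \right)} \right)} = 225 - 7 = 218$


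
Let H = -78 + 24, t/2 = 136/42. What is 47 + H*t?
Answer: -2119/7 ≈ -302.71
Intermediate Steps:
t = 136/21 (t = 2*(136/42) = 2*(136*(1/42)) = 2*(68/21) = 136/21 ≈ 6.4762)
H = -54
47 + H*t = 47 - 54*136/21 = 47 - 2448/7 = -2119/7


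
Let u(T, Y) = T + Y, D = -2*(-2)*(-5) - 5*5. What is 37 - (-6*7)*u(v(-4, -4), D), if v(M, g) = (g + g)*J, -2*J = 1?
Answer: -1685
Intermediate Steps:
J = -½ (J = -½*1 = -½ ≈ -0.50000)
v(M, g) = -g (v(M, g) = (g + g)*(-½) = (2*g)*(-½) = -g)
D = -45 (D = 4*(-5) - 25 = -20 - 25 = -45)
37 - (-6*7)*u(v(-4, -4), D) = 37 - (-6*7)*(-1*(-4) - 45) = 37 - (-42)*(4 - 45) = 37 - (-42)*(-41) = 37 - 1*1722 = 37 - 1722 = -1685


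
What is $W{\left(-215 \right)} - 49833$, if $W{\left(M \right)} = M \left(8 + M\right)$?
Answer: $-5328$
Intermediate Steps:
$W{\left(-215 \right)} - 49833 = - 215 \left(8 - 215\right) - 49833 = \left(-215\right) \left(-207\right) - 49833 = 44505 - 49833 = -5328$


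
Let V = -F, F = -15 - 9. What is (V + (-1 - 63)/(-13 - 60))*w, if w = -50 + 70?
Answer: 36320/73 ≈ 497.53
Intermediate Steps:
F = -24
V = 24 (V = -1*(-24) = 24)
w = 20
(V + (-1 - 63)/(-13 - 60))*w = (24 + (-1 - 63)/(-13 - 60))*20 = (24 - 64/(-73))*20 = (24 - 64*(-1/73))*20 = (24 + 64/73)*20 = (1816/73)*20 = 36320/73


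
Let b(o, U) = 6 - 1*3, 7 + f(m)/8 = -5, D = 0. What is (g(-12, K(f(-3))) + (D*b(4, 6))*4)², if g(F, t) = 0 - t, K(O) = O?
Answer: 9216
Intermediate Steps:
f(m) = -96 (f(m) = -56 + 8*(-5) = -56 - 40 = -96)
b(o, U) = 3 (b(o, U) = 6 - 3 = 3)
g(F, t) = -t
(g(-12, K(f(-3))) + (D*b(4, 6))*4)² = (-1*(-96) + (0*3)*4)² = (96 + 0*4)² = (96 + 0)² = 96² = 9216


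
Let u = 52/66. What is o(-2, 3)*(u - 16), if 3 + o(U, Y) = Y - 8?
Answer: 4016/33 ≈ 121.70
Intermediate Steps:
o(U, Y) = -11 + Y (o(U, Y) = -3 + (Y - 8) = -3 + (-8 + Y) = -11 + Y)
u = 26/33 (u = 52*(1/66) = 26/33 ≈ 0.78788)
o(-2, 3)*(u - 16) = (-11 + 3)*(26/33 - 16) = -8*(-502/33) = 4016/33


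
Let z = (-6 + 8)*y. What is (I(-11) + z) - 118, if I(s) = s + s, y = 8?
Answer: -124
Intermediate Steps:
I(s) = 2*s
z = 16 (z = (-6 + 8)*8 = 2*8 = 16)
(I(-11) + z) - 118 = (2*(-11) + 16) - 118 = (-22 + 16) - 118 = -6 - 118 = -124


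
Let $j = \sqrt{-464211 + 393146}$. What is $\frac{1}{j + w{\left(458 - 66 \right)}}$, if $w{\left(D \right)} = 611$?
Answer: $\frac{611}{444386} - \frac{i \sqrt{71065}}{444386} \approx 0.0013749 - 0.00059988 i$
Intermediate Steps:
$j = i \sqrt{71065}$ ($j = \sqrt{-71065} = i \sqrt{71065} \approx 266.58 i$)
$\frac{1}{j + w{\left(458 - 66 \right)}} = \frac{1}{i \sqrt{71065} + 611} = \frac{1}{611 + i \sqrt{71065}}$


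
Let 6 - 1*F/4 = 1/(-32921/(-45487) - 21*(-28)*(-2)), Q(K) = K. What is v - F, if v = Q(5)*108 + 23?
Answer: 28814645401/53459791 ≈ 539.00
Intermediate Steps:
v = 563 (v = 5*108 + 23 = 540 + 23 = 563)
F = 1283216932/53459791 (F = 24 - 4/(-32921/(-45487) - 21*(-28)*(-2)) = 24 - 4/(-32921*(-1/45487) + 588*(-2)) = 24 - 4/(32921/45487 - 1176) = 24 - 4/(-53459791/45487) = 24 - 4*(-45487/53459791) = 24 + 181948/53459791 = 1283216932/53459791 ≈ 24.003)
v - F = 563 - 1*1283216932/53459791 = 563 - 1283216932/53459791 = 28814645401/53459791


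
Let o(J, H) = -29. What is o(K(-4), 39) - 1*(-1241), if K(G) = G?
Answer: 1212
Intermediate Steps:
o(K(-4), 39) - 1*(-1241) = -29 - 1*(-1241) = -29 + 1241 = 1212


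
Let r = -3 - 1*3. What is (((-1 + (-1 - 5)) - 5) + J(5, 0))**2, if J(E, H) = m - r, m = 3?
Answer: 9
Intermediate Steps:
r = -6 (r = -3 - 3 = -6)
J(E, H) = 9 (J(E, H) = 3 - 1*(-6) = 3 + 6 = 9)
(((-1 + (-1 - 5)) - 5) + J(5, 0))**2 = (((-1 + (-1 - 5)) - 5) + 9)**2 = (((-1 - 6) - 5) + 9)**2 = ((-7 - 5) + 9)**2 = (-12 + 9)**2 = (-3)**2 = 9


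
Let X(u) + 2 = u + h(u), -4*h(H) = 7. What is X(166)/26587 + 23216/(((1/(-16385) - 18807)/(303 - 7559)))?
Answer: 3335631492790293/372402533116 ≈ 8957.1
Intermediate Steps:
h(H) = -7/4 (h(H) = -¼*7 = -7/4)
X(u) = -15/4 + u (X(u) = -2 + (u - 7/4) = -2 + (-7/4 + u) = -15/4 + u)
X(166)/26587 + 23216/(((1/(-16385) - 18807)/(303 - 7559))) = (-15/4 + 166)/26587 + 23216/(((1/(-16385) - 18807)/(303 - 7559))) = (649/4)*(1/26587) + 23216/(((-1/16385 - 18807)/(-7256))) = 59/9668 + 23216/((-308152696/16385*(-1/7256))) = 59/9668 + 23216/(38519087/14861195) = 59/9668 + 23216*(14861195/38519087) = 59/9668 + 345017503120/38519087 = 3335631492790293/372402533116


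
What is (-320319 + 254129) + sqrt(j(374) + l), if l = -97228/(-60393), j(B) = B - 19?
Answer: -66190 + sqrt(1300668519999)/60393 ≈ -66171.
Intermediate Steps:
j(B) = -19 + B
l = 97228/60393 (l = -97228*(-1/60393) = 97228/60393 ≈ 1.6099)
(-320319 + 254129) + sqrt(j(374) + l) = (-320319 + 254129) + sqrt((-19 + 374) + 97228/60393) = -66190 + sqrt(355 + 97228/60393) = -66190 + sqrt(21536743/60393) = -66190 + sqrt(1300668519999)/60393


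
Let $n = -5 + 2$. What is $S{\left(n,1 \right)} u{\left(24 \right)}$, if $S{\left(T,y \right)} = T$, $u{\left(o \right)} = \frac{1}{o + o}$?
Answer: $- \frac{1}{16} \approx -0.0625$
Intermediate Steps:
$u{\left(o \right)} = \frac{1}{2 o}$
$n = -3$
$S{\left(n,1 \right)} u{\left(24 \right)} = - 3 \frac{1}{2 \cdot 24} = - 3 \cdot \frac{1}{2} \cdot \frac{1}{24} = \left(-3\right) \frac{1}{48} = - \frac{1}{16}$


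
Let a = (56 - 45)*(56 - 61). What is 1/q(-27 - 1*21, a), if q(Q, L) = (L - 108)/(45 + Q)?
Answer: 3/163 ≈ 0.018405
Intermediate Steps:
a = -55 (a = 11*(-5) = -55)
q(Q, L) = (-108 + L)/(45 + Q)
1/q(-27 - 1*21, a) = 1/((-108 - 55)/(45 + (-27 - 1*21))) = 1/(-163/(45 + (-27 - 21))) = 1/(-163/(45 - 48)) = 1/(-163/(-3)) = 1/(-⅓*(-163)) = 1/(163/3) = 3/163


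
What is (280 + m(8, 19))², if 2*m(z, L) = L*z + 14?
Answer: 131769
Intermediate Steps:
m(z, L) = 7 + L*z/2 (m(z, L) = (L*z + 14)/2 = (14 + L*z)/2 = 7 + L*z/2)
(280 + m(8, 19))² = (280 + (7 + (½)*19*8))² = (280 + (7 + 76))² = (280 + 83)² = 363² = 131769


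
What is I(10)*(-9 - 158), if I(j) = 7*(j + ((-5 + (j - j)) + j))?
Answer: -17535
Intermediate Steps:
I(j) = -35 + 14*j (I(j) = 7*(j + ((-5 + 0) + j)) = 7*(j + (-5 + j)) = 7*(-5 + 2*j) = -35 + 14*j)
I(10)*(-9 - 158) = (-35 + 14*10)*(-9 - 158) = (-35 + 140)*(-167) = 105*(-167) = -17535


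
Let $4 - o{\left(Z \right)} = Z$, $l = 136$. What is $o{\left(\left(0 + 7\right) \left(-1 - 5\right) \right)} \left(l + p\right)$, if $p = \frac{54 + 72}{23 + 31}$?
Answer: $\frac{19090}{3} \approx 6363.3$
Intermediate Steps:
$o{\left(Z \right)} = 4 - Z$
$p = \frac{7}{3}$ ($p = \frac{126}{54} = 126 \cdot \frac{1}{54} = \frac{7}{3} \approx 2.3333$)
$o{\left(\left(0 + 7\right) \left(-1 - 5\right) \right)} \left(l + p\right) = \left(4 - \left(0 + 7\right) \left(-1 - 5\right)\right) \left(136 + \frac{7}{3}\right) = \left(4 - 7 \left(-6\right)\right) \frac{415}{3} = \left(4 - -42\right) \frac{415}{3} = \left(4 + 42\right) \frac{415}{3} = 46 \cdot \frac{415}{3} = \frac{19090}{3}$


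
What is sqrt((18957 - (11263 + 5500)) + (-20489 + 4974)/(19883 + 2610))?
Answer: sqrt(1109672518611)/22493 ≈ 46.833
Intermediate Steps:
sqrt((18957 - (11263 + 5500)) + (-20489 + 4974)/(19883 + 2610)) = sqrt((18957 - 1*16763) - 15515/22493) = sqrt((18957 - 16763) - 15515*1/22493) = sqrt(2194 - 15515/22493) = sqrt(49334127/22493) = sqrt(1109672518611)/22493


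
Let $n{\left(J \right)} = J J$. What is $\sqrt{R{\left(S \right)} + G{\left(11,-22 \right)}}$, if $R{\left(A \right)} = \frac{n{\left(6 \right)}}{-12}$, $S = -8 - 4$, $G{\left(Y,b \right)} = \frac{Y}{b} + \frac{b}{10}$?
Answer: $\frac{i \sqrt{570}}{10} \approx 2.3875 i$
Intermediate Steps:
$G{\left(Y,b \right)} = \frac{b}{10} + \frac{Y}{b}$ ($G{\left(Y,b \right)} = \frac{Y}{b} + b \frac{1}{10} = \frac{Y}{b} + \frac{b}{10} = \frac{b}{10} + \frac{Y}{b}$)
$S = -12$
$n{\left(J \right)} = J^{2}$
$R{\left(A \right)} = -3$ ($R{\left(A \right)} = \frac{6^{2}}{-12} = 36 \left(- \frac{1}{12}\right) = -3$)
$\sqrt{R{\left(S \right)} + G{\left(11,-22 \right)}} = \sqrt{-3 + \left(\frac{1}{10} \left(-22\right) + \frac{11}{-22}\right)} = \sqrt{-3 + \left(- \frac{11}{5} + 11 \left(- \frac{1}{22}\right)\right)} = \sqrt{-3 - \frac{27}{10}} = \sqrt{- \frac{57}{10}} = \frac{i \sqrt{570}}{10}$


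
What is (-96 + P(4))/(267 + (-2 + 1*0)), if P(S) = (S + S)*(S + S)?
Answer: -32/265 ≈ -0.12075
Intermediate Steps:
P(S) = 4*S**2 (P(S) = (2*S)*(2*S) = 4*S**2)
(-96 + P(4))/(267 + (-2 + 1*0)) = (-96 + 4*4**2)/(267 + (-2 + 1*0)) = (-96 + 4*16)/(267 + (-2 + 0)) = (-96 + 64)/(267 - 2) = -32/265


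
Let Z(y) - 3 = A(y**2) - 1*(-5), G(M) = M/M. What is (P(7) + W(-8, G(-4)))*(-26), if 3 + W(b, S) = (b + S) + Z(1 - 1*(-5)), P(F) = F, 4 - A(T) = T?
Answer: 702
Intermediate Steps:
A(T) = 4 - T
G(M) = 1
Z(y) = 12 - y**2 (Z(y) = 3 + ((4 - y**2) - 1*(-5)) = 3 + ((4 - y**2) + 5) = 3 + (9 - y**2) = 12 - y**2)
W(b, S) = -27 + S + b (W(b, S) = -3 + ((b + S) + (12 - (1 - 1*(-5))**2)) = -3 + ((S + b) + (12 - (1 + 5)**2)) = -3 + ((S + b) + (12 - 1*6**2)) = -3 + ((S + b) + (12 - 1*36)) = -3 + ((S + b) + (12 - 36)) = -3 + ((S + b) - 24) = -3 + (-24 + S + b) = -27 + S + b)
(P(7) + W(-8, G(-4)))*(-26) = (7 + (-27 + 1 - 8))*(-26) = (7 - 34)*(-26) = -27*(-26) = 702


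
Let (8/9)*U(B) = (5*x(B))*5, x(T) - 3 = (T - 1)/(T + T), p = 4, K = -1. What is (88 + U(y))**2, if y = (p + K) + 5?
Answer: 558802321/16384 ≈ 34107.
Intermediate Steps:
y = 8 (y = (4 - 1) + 5 = 3 + 5 = 8)
x(T) = 3 + (-1 + T)/(2*T) (x(T) = 3 + (T - 1)/(T + T) = 3 + (-1 + T)/((2*T)) = 3 + (-1 + T)*(1/(2*T)) = 3 + (-1 + T)/(2*T))
U(B) = 225*(-1 + 7*B)/(16*B) (U(B) = 9*((5*((-1 + 7*B)/(2*B)))*5)/8 = 9*((5*(-1 + 7*B)/(2*B))*5)/8 = 9*(25*(-1 + 7*B)/(2*B))/8 = 225*(-1 + 7*B)/(16*B))
(88 + U(y))**2 = (88 + (225/16)*(-1 + 7*8)/8)**2 = (88 + (225/16)*(1/8)*(-1 + 56))**2 = (88 + (225/16)*(1/8)*55)**2 = (88 + 12375/128)**2 = (23639/128)**2 = 558802321/16384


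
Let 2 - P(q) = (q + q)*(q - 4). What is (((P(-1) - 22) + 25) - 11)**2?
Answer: 256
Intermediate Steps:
P(q) = 2 - 2*q*(-4 + q) (P(q) = 2 - (q + q)*(q - 4) = 2 - 2*q*(-4 + q))
(((P(-1) - 22) + 25) - 11)**2 = ((((2 - 2*(-1)**2 + 8*(-1)) - 22) + 25) - 11)**2 = ((((2 - 2*1 - 8) - 22) + 25) - 11)**2 = ((((2 - 2 - 8) - 22) + 25) - 11)**2 = (((-8 - 22) + 25) - 11)**2 = ((-30 + 25) - 11)**2 = (-5 - 11)**2 = (-16)**2 = 256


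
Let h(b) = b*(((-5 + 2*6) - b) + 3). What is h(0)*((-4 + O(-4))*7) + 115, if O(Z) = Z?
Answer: 115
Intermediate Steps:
h(b) = b*(10 - b) (h(b) = b*(((-5 + 12) - b) + 3) = b*((7 - b) + 3) = b*(10 - b))
h(0)*((-4 + O(-4))*7) + 115 = (0*(10 - 1*0))*((-4 - 4)*7) + 115 = (0*(10 + 0))*(-8*7) + 115 = (0*10)*(-56) + 115 = 0*(-56) + 115 = 0 + 115 = 115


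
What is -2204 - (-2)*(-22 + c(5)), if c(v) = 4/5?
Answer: -11232/5 ≈ -2246.4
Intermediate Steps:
c(v) = 4/5 (c(v) = 4*(1/5) = 4/5)
-2204 - (-2)*(-22 + c(5)) = -2204 - (-2)*(-22 + 4/5) = -2204 - (-2)*(-106)/5 = -2204 - 1*212/5 = -2204 - 212/5 = -11232/5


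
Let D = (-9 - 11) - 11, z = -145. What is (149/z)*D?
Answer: 4619/145 ≈ 31.855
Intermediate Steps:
D = -31 (D = -20 - 11 = -31)
(149/z)*D = (149/(-145))*(-31) = (149*(-1/145))*(-31) = -149/145*(-31) = 4619/145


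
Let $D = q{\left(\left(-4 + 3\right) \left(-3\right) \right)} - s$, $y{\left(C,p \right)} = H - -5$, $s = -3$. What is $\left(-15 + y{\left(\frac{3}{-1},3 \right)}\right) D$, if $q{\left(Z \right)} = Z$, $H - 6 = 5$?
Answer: $6$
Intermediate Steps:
$H = 11$ ($H = 6 + 5 = 11$)
$y{\left(C,p \right)} = 16$ ($y{\left(C,p \right)} = 11 - -5 = 11 + 5 = 16$)
$D = 6$ ($D = \left(-4 + 3\right) \left(-3\right) - -3 = \left(-1\right) \left(-3\right) + 3 = 3 + 3 = 6$)
$\left(-15 + y{\left(\frac{3}{-1},3 \right)}\right) D = \left(-15 + 16\right) 6 = 1 \cdot 6 = 6$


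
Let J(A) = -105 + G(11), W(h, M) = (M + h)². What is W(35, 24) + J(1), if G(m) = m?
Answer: 3387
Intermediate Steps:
J(A) = -94 (J(A) = -105 + 11 = -94)
W(35, 24) + J(1) = (24 + 35)² - 94 = 59² - 94 = 3481 - 94 = 3387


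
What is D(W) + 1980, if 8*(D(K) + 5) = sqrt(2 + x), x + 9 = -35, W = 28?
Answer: 1975 + I*sqrt(42)/8 ≈ 1975.0 + 0.81009*I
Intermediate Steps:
x = -44 (x = -9 - 35 = -44)
D(K) = -5 + I*sqrt(42)/8 (D(K) = -5 + sqrt(2 - 44)/8 = -5 + sqrt(-42)/8 = -5 + (I*sqrt(42))/8 = -5 + I*sqrt(42)/8)
D(W) + 1980 = (-5 + I*sqrt(42)/8) + 1980 = 1975 + I*sqrt(42)/8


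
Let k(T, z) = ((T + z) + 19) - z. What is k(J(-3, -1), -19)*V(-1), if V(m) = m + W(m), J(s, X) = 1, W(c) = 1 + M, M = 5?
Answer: 100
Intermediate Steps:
W(c) = 6 (W(c) = 1 + 5 = 6)
V(m) = 6 + m (V(m) = m + 6 = 6 + m)
k(T, z) = 19 + T (k(T, z) = (19 + T + z) - z = 19 + T)
k(J(-3, -1), -19)*V(-1) = (19 + 1)*(6 - 1) = 20*5 = 100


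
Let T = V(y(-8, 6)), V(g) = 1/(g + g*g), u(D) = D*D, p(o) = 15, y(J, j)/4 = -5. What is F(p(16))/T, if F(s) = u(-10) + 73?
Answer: 65740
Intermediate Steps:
y(J, j) = -20 (y(J, j) = 4*(-5) = -20)
u(D) = D**2
V(g) = 1/(g + g**2)
F(s) = 173 (F(s) = (-10)**2 + 73 = 100 + 73 = 173)
T = 1/380 (T = 1/((-20)*(1 - 20)) = -1/20/(-19) = -1/20*(-1/19) = 1/380 ≈ 0.0026316)
F(p(16))/T = 173/(1/380) = 173*380 = 65740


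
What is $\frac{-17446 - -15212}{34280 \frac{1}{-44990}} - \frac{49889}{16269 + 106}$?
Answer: $\frac{82205136879}{28066750} \approx 2928.9$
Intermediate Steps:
$\frac{-17446 - -15212}{34280 \frac{1}{-44990}} - \frac{49889}{16269 + 106} = \frac{-17446 + 15212}{34280 \left(- \frac{1}{44990}\right)} - \frac{49889}{16375} = - \frac{2234}{- \frac{3428}{4499}} - \frac{49889}{16375} = \left(-2234\right) \left(- \frac{4499}{3428}\right) - \frac{49889}{16375} = \frac{5025383}{1714} - \frac{49889}{16375} = \frac{82205136879}{28066750}$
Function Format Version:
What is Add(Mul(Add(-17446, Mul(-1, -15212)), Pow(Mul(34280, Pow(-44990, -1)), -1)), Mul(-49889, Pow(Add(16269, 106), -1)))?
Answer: Rational(82205136879, 28066750) ≈ 2928.9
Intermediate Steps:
Add(Mul(Add(-17446, Mul(-1, -15212)), Pow(Mul(34280, Pow(-44990, -1)), -1)), Mul(-49889, Pow(Add(16269, 106), -1))) = Add(Mul(Add(-17446, 15212), Pow(Mul(34280, Rational(-1, 44990)), -1)), Mul(-49889, Pow(16375, -1))) = Add(Mul(-2234, Pow(Rational(-3428, 4499), -1)), Mul(-49889, Rational(1, 16375))) = Add(Mul(-2234, Rational(-4499, 3428)), Rational(-49889, 16375)) = Add(Rational(5025383, 1714), Rational(-49889, 16375)) = Rational(82205136879, 28066750)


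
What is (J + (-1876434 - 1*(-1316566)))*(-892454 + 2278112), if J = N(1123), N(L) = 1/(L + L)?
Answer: -871207197947883/1123 ≈ -7.7579e+11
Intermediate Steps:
N(L) = 1/(2*L)
J = 1/2246 (J = (½)/1123 = (½)*(1/1123) = 1/2246 ≈ 0.00044524)
(J + (-1876434 - 1*(-1316566)))*(-892454 + 2278112) = (1/2246 + (-1876434 - 1*(-1316566)))*(-892454 + 2278112) = (1/2246 + (-1876434 + 1316566))*1385658 = (1/2246 - 559868)*1385658 = -1257463527/2246*1385658 = -871207197947883/1123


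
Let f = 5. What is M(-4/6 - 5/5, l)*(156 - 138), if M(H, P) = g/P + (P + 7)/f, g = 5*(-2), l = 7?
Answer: 864/35 ≈ 24.686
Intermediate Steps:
g = -10
M(H, P) = 7/5 - 10/P + P/5 (M(H, P) = -10/P + (P + 7)/5 = -10/P + (7 + P)*(⅕) = -10/P + (7/5 + P/5) = 7/5 - 10/P + P/5)
M(-4/6 - 5/5, l)*(156 - 138) = ((⅕)*(-50 + 7*(7 + 7))/7)*(156 - 138) = ((⅕)*(⅐)*(-50 + 7*14))*18 = ((⅕)*(⅐)*(-50 + 98))*18 = ((⅕)*(⅐)*48)*18 = (48/35)*18 = 864/35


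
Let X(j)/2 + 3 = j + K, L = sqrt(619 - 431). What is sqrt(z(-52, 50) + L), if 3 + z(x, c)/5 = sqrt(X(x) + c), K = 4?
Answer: sqrt(-15 + 2*sqrt(47) + 10*I*sqrt(13)) ≈ 4.1707 + 4.3225*I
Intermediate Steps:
L = 2*sqrt(47) (L = sqrt(188) = 2*sqrt(47) ≈ 13.711)
X(j) = 2 + 2*j (X(j) = -6 + 2*(j + 4) = -6 + 2*(4 + j) = -6 + (8 + 2*j) = 2 + 2*j)
z(x, c) = -15 + 5*sqrt(2 + c + 2*x) (z(x, c) = -15 + 5*sqrt((2 + 2*x) + c) = -15 + 5*sqrt(2 + c + 2*x))
sqrt(z(-52, 50) + L) = sqrt((-15 + 5*sqrt(2 + 50 + 2*(-52))) + 2*sqrt(47)) = sqrt((-15 + 5*sqrt(2 + 50 - 104)) + 2*sqrt(47)) = sqrt((-15 + 5*sqrt(-52)) + 2*sqrt(47)) = sqrt((-15 + 5*(2*I*sqrt(13))) + 2*sqrt(47)) = sqrt((-15 + 10*I*sqrt(13)) + 2*sqrt(47)) = sqrt(-15 + 2*sqrt(47) + 10*I*sqrt(13))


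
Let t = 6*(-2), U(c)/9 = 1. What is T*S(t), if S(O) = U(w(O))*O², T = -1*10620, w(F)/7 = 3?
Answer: -13763520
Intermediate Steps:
w(F) = 21 (w(F) = 7*3 = 21)
U(c) = 9 (U(c) = 9*1 = 9)
t = -12
T = -10620
S(O) = 9*O²
T*S(t) = -95580*(-12)² = -95580*144 = -10620*1296 = -13763520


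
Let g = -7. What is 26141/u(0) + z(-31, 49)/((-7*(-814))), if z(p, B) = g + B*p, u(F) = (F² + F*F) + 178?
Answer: 10619985/72446 ≈ 146.59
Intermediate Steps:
u(F) = 178 + 2*F² (u(F) = (F² + F²) + 178 = 2*F² + 178 = 178 + 2*F²)
z(p, B) = -7 + B*p
26141/u(0) + z(-31, 49)/((-7*(-814))) = 26141/(178 + 2*0²) + (-7 + 49*(-31))/((-7*(-814))) = 26141/(178 + 2*0) + (-7 - 1519)/5698 = 26141/(178 + 0) - 1526*1/5698 = 26141/178 - 109/407 = 10619985/72446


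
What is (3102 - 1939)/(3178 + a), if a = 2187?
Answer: 1163/5365 ≈ 0.21678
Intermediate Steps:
(3102 - 1939)/(3178 + a) = (3102 - 1939)/(3178 + 2187) = 1163/5365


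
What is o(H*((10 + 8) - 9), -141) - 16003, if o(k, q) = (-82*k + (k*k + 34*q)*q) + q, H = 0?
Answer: 659810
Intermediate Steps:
o(k, q) = q - 82*k + q*(k² + 34*q) (o(k, q) = (-82*k + (k² + 34*q)*q) + q = (-82*k + q*(k² + 34*q)) + q = q - 82*k + q*(k² + 34*q))
o(H*((10 + 8) - 9), -141) - 16003 = (-141 - 0*((10 + 8) - 9) + 34*(-141)² - 141*(0*((10 + 8) - 9))²) - 16003 = (-141 - 0*(18 - 9) + 34*19881 - 141*(0*(18 - 9))²) - 16003 = (-141 - 0*9 + 675954 - 141*(0*9)²) - 16003 = (-141 - 82*0 + 675954 - 141*0²) - 16003 = (-141 + 0 + 675954 - 141*0) - 16003 = (-141 + 0 + 675954 + 0) - 16003 = 675813 - 16003 = 659810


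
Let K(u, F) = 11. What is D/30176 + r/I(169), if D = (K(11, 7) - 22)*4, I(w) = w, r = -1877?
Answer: -14161947/1274936 ≈ -11.108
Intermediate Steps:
D = -44 (D = (11 - 22)*4 = -11*4 = -44)
D/30176 + r/I(169) = -44/30176 - 1877/169 = -44*1/30176 - 1877*1/169 = -11/7544 - 1877/169 = -14161947/1274936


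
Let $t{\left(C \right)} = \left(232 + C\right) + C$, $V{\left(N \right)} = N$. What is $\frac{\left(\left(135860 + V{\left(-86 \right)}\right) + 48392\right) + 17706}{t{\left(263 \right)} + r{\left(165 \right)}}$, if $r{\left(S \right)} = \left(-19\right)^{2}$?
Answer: $\frac{201872}{1119} \approx 180.4$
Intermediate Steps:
$r{\left(S \right)} = 361$
$t{\left(C \right)} = 232 + 2 C$
$\frac{\left(\left(135860 + V{\left(-86 \right)}\right) + 48392\right) + 17706}{t{\left(263 \right)} + r{\left(165 \right)}} = \frac{\left(\left(135860 - 86\right) + 48392\right) + 17706}{\left(232 + 2 \cdot 263\right) + 361} = \frac{\left(135774 + 48392\right) + 17706}{\left(232 + 526\right) + 361} = \frac{184166 + 17706}{758 + 361} = \frac{201872}{1119}$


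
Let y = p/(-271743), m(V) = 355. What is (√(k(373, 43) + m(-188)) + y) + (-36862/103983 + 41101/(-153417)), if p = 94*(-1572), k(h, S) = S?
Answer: -1147629187919/14596130762609 + √398 ≈ 19.871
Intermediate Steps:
p = -147768
y = 49256/90581 (y = -147768/(-271743) = -147768*(-1/271743) = 49256/90581 ≈ 0.54378)
(√(k(373, 43) + m(-188)) + y) + (-36862/103983 + 41101/(-153417)) = (√(43 + 355) + 49256/90581) + (-36862/103983 + 41101/(-153417)) = (√398 + 49256/90581) + (-36862*1/103983 + 41101*(-1/153417)) = (49256/90581 + √398) + (-36862/103983 - 41101/153417) = (49256/90581 + √398) - 100293563/161138989 = -1147629187919/14596130762609 + √398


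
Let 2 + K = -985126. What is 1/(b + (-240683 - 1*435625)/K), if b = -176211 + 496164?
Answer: 82094/26266277941 ≈ 3.1255e-6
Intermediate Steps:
K = -985128 (K = -2 - 985126 = -985128)
b = 319953
1/(b + (-240683 - 1*435625)/K) = 1/(319953 + (-240683 - 1*435625)/(-985128)) = 1/(319953 + (-240683 - 435625)*(-1/985128)) = 1/(319953 - 676308*(-1/985128)) = 1/(319953 + 56359/82094) = 1/(26266277941/82094) = 82094/26266277941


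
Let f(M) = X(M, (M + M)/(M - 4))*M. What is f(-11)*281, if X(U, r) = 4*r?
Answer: -272008/15 ≈ -18134.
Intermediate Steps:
f(M) = 8*M**2/(-4 + M) (f(M) = (4*((M + M)/(M - 4)))*M = (4*((2*M)/(-4 + M)))*M = (4*(2*M/(-4 + M)))*M = (8*M/(-4 + M))*M = 8*M**2/(-4 + M))
f(-11)*281 = (8*(-11)**2/(-4 - 11))*281 = (8*121/(-15))*281 = (8*121*(-1/15))*281 = -968/15*281 = -272008/15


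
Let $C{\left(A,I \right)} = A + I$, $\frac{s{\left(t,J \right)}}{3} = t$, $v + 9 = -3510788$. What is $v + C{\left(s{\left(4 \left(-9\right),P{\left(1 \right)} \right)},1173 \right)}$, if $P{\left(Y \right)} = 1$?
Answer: $-3509732$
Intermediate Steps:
$v = -3510797$ ($v = -9 - 3510788 = -3510797$)
$s{\left(t,J \right)} = 3 t$
$v + C{\left(s{\left(4 \left(-9\right),P{\left(1 \right)} \right)},1173 \right)} = -3510797 + \left(3 \cdot 4 \left(-9\right) + 1173\right) = -3510797 + \left(3 \left(-36\right) + 1173\right) = -3510797 + \left(-108 + 1173\right) = -3510797 + 1065 = -3509732$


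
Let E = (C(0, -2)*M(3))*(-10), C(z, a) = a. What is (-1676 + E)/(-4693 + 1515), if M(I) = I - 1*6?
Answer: 124/227 ≈ 0.54626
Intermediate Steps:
M(I) = -6 + I (M(I) = I - 6 = -6 + I)
E = -60 (E = -2*(-6 + 3)*(-10) = -2*(-3)*(-10) = 6*(-10) = -60)
(-1676 + E)/(-4693 + 1515) = (-1676 - 60)/(-4693 + 1515) = -1736/(-3178) = -1736*(-1/3178) = 124/227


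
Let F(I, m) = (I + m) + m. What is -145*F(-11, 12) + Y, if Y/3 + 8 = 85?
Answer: -1654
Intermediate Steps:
Y = 231 (Y = -24 + 3*85 = -24 + 255 = 231)
F(I, m) = I + 2*m
-145*F(-11, 12) + Y = -145*(-11 + 2*12) + 231 = -145*(-11 + 24) + 231 = -145*13 + 231 = -1885 + 231 = -1654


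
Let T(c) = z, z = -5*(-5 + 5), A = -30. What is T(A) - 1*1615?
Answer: -1615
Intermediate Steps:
z = 0 (z = -5*0 = 0)
T(c) = 0
T(A) - 1*1615 = 0 - 1*1615 = 0 - 1615 = -1615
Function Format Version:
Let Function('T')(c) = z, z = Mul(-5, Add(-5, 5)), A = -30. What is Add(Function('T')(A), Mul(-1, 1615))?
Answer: -1615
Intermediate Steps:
z = 0 (z = Mul(-5, 0) = 0)
Function('T')(c) = 0
Add(Function('T')(A), Mul(-1, 1615)) = Add(0, Mul(-1, 1615)) = Add(0, -1615) = -1615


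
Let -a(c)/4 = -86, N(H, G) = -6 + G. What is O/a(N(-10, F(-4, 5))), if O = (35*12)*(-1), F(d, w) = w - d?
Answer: -105/86 ≈ -1.2209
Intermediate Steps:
a(c) = 344 (a(c) = -4*(-86) = 344)
O = -420 (O = 420*(-1) = -420)
O/a(N(-10, F(-4, 5))) = -420/344 = -420*1/344 = -105/86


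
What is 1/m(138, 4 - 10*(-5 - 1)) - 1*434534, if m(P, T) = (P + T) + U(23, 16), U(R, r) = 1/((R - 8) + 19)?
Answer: -2984814012/6869 ≈ -4.3453e+5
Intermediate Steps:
U(R, r) = 1/(11 + R) (U(R, r) = 1/((-8 + R) + 19) = 1/(11 + R))
m(P, T) = 1/34 + P + T (m(P, T) = (P + T) + 1/(11 + 23) = (P + T) + 1/34 = 1/34 + P + T)
1/m(138, 4 - 10*(-5 - 1)) - 1*434534 = 1/(1/34 + 138 + (4 - 10*(-5 - 1))) - 1*434534 = 1/(1/34 + 138 + (4 - 10*(-6))) - 434534 = 1/(1/34 + 138 + (4 + 60)) - 434534 = 1/(1/34 + 138 + 64) - 434534 = 1/(6869/34) - 434534 = 34/6869 - 434534 = -2984814012/6869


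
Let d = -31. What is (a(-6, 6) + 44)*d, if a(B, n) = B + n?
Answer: -1364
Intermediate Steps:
(a(-6, 6) + 44)*d = ((-6 + 6) + 44)*(-31) = (0 + 44)*(-31) = 44*(-31) = -1364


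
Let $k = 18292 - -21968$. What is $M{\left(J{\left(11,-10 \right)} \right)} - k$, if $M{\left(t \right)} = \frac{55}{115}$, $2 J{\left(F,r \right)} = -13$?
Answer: $- \frac{925969}{23} \approx -40260.0$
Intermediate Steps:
$J{\left(F,r \right)} = - \frac{13}{2}$ ($J{\left(F,r \right)} = \frac{1}{2} \left(-13\right) = - \frac{13}{2}$)
$M{\left(t \right)} = \frac{11}{23}$ ($M{\left(t \right)} = 55 \cdot \frac{1}{115} = \frac{11}{23}$)
$k = 40260$ ($k = 18292 + 21968 = 40260$)
$M{\left(J{\left(11,-10 \right)} \right)} - k = \frac{11}{23} - 40260 = - \frac{925969}{23}$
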